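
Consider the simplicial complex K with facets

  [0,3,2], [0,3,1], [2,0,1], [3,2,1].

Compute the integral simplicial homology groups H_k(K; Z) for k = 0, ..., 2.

Order the vertices as 0 < 1 < 2 < 3. Listing each simplex with vertices in this order, K has dimension 2 with simplices:

  0-simplices (4): [0], [1], [2], [3]
  1-simplices (6): [0,1], [0,2], [0,3], [1,2], [1,3], [2,3]
  2-simplices (4): [0,1,2], [0,1,3], [0,2,3], [1,2,3]

Hence C_0 ≅ Z^4, C_1 ≅ Z^6, C_2 ≅ Z^4.

Boundary ∂_1: C_1 → C_0 maps an edge to its endpoints' difference, ∂[p,q] = q − p. For instance
  ∂[0,3] = [3] − [0].
As a 4×6 matrix over Z this has rank 3, with invariant factors (1,1,1).

Boundary ∂_2: C_2 → C_1 maps a triangle to the signed sum of its edges. For instance
  ∂[0,1,3] = [1,3] − [0,3] + [0,1],
  ∂[0,2,3] = [2,3] − [0,3] + [0,2].
As a 6×4 matrix over Z this has rank 3, with invariant factors (1,1,1).

Now H_k = ker ∂_k / im ∂_{k+1}, so:

  H_0: rank C_0 − rank ∂_1 = 4 − 3 = 1, and the invariant factors of ∂_1 are all 1, so H_0 ≅ Z.
  H_1: rank ker ∂_1 − rank ∂_2 = (6 − 3) − 3 = 0, and the invariant factors of ∂_2 are all 1, so H_1 ≅ 0.
  H_2: rank ker ∂_2 − rank ∂_3 = (4 − 3) − 0 = 1, and there is no ∂_3, so H_2 ≅ Z.

H_0 ≅ Z,  H_1 = 0,  H_2 ≅ Z.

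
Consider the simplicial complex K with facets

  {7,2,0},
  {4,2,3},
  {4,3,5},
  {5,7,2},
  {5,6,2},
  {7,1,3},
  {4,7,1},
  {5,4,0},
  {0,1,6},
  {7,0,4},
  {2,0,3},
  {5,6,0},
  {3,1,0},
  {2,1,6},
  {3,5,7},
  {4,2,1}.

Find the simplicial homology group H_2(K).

We work with the vertex ordering 0 < 1 < 2 < 3 < 4 < 5 < 6 < 7. The simplices of K, each written with vertices in increasing order, are:

  0-simplices (8): [0], [1], [2], [3], [4], [5], [6], [7]
  1-simplices (24): (24 of them)
  2-simplices (16): [0,1,3], [0,1,6], [0,2,3], [0,2,7], [0,4,5], [0,4,7], [0,5,6], [1,2,4], [1,2,6], [1,3,7], [1,4,7], [2,3,4], [2,5,6], [2,5,7], [3,4,5], [3,5,7]

so the chain groups are C_0 ≅ Z^8, C_1 ≅ Z^24, C_2 ≅ Z^16.

∂_1: C_1 → C_0 is given by ∂[p,q] = [q] − [p]. For instance
  ∂[0,5] = [5] − [0].
The resulting 8×24 matrix has rank 7, and its Smith normal form has invariant factors (1,1,1,1,1,1,1).

Boundary ∂_2: C_2 → C_1 sends each 2-simplex [p,q,r] to [q,r] − [p,r] + [p,q]. For instance
  ∂[3,5,7] = [5,7] − [3,7] + [3,5],
  ∂[0,2,3] = [2,3] − [0,3] + [0,2].
The resulting 24×16 matrix has rank 15, and its Smith normal form has invariant factors (1,1,1,1,1,1,1,1,1,1,1,1,1,1,1).

From H_k ≅ ker(∂_k) / im(∂_{k+1}) we obtain:

  H_2: rank ker ∂_2 − rank ∂_3 = (16 − 15) − 0 = 1, and there is no ∂_3, so H_2 ≅ Z.

(K is a triangulation of the torus T^2.)

H_2 ≅ Z.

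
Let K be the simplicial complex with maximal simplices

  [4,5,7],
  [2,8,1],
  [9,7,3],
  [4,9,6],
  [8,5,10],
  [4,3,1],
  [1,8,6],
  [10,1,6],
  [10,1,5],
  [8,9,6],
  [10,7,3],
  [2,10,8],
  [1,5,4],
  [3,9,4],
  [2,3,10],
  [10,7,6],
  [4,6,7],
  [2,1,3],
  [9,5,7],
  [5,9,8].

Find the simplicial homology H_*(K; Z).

H_0 ≅ Z,  H_1 ≅ Z ⊕ Z/2,  H_2 = 0.

Take the total order 1 < 2 < 3 < 4 < 5 < 6 < 7 < 8 < 9 < 10 on the vertex set. Then K (dimension 2) consists of the simplices:

  0-simplices (10): [1], [2], [3], [4], [5], [6], [7], [8], [9], [10]
  1-simplices (30): (30 of them)
  2-simplices (20): (20 of them)

giving chain groups C_0 ≅ Z^10, C_1 ≅ Z^30, C_2 ≅ Z^20.

The boundary map ∂_1: C_1 → C_0 sends each edge [p,q] (with p < q) to q − p.
The 10×30 boundary matrix has rank 9 and Smith normal form diag(1,1,1,1,1,1,1,1,1).

The boundary map ∂_2: C_2 → C_1 sends each 2-simplex [p,q,r] to [q,r] − [p,r] + [p,q]. For instance
  ∂[5,8,10] = [8,10] − [5,10] + [5,8],
  ∂[4,6,7] = [6,7] − [4,7] + [4,6].
This gives a 30×20 integer matrix of rank 20; reducing to Smith normal form yields diagonal entries (1,1,1,1,1,1,1,1,1,1,1,1,1,1,1,1,1,1,1,2).

Reading off H_k = ker ∂_k / im ∂_{k+1}:

  H_0: rank C_0 − rank ∂_1 = 10 − 9 = 1, and the invariant factors of ∂_1 are all 1, so H_0 = Z.
  H_1: rank ker ∂_1 − rank ∂_2 = (30 − 9) − 20 = 1, and ∂_2 has invariant factor 2 > 1, so H_1 = Z ⊕ Z/2.
  H_2: rank ker ∂_2 − rank ∂_3 = (20 − 20) − 0 = 0, and there is no ∂_3, so H_2 = 0.

As a check, the Euler characteristic is 10 − 30 + 20 = 0, which agrees with 1 − 1 + 0 = 0.
(K is a triangulation of the Klein bottle.)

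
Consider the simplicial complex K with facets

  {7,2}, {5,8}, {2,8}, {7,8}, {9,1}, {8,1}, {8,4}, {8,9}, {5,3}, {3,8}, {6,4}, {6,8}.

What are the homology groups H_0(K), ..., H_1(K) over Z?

Fix the vertex order 1 < 2 < 3 < 4 < 5 < 6 < 7 < 8 < 9 and write every simplex with vertices in increasing order. Then dim K = 1 and the simplices of K are:

  0-simplices (9): [1], [2], [3], [4], [5], [6], [7], [8], [9]
  1-simplices (12): [1,8], [1,9], [2,7], [2,8], [3,5], [3,8], [4,6], [4,8], [5,8], [6,8], [7,8], [8,9]

giving chain groups C_0 ≅ Z^9, C_1 ≅ Z^12.

∂_1: C_1 → C_0 is given by ∂[p,q] = [q] − [p].
As a 9×12 matrix over Z this has rank 8, with invariant factors (1,1,1,1,1,1,1,1).

Now H_k = ker ∂_k / im ∂_{k+1}, so:

  H_0: rank C_0 − rank ∂_1 = 9 − 8 = 1, and the invariant factors of ∂_1 are all 1, so H_0 ≅ Z.
  H_1: rank ker ∂_1 − rank ∂_2 = (12 − 8) − 0 = 4, and there is no ∂_2, so H_1 ≅ Z^4.

As a check, the Euler characteristic is 9 − 12 = -3, which agrees with 1 − 4 = -3.
(K is a triangulation of a wedge of 4 circles.)

H_0 = Z,  H_1 = Z^4.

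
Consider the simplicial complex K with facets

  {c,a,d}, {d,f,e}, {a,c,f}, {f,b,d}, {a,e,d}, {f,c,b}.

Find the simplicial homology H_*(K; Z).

H_0 = Z,  H_1 = Z,  H_2 = 0.

Take the total order a < b < c < d < e < f on the vertex set. Then K (dimension 2) consists of the simplices:

  0-simplices (6): a, b, c, d, e, f
  1-simplices (12): ac, ad, ae, af, bc, bd, bf, cd, cf, de, df, ef
  2-simplices (6): acd, acf, ade, bcf, bdf, def

so the chain groups are C_0 ≅ Z^6, C_1 ≅ Z^12, C_2 ≅ Z^6.

∂_1: C_1 → C_0 is given by ∂[p,q] = [q] − [p].
As a 6×12 matrix over Z this has rank 5, with invariant factors (1,1,1,1,1).

Boundary ∂_2: C_2 → C_1 acts by ∂[p,q,r] = [q,r] − [p,r] + [p,q]. For instance
  ∂bcf = cf − bf + bc,
  ∂acf = cf − af + ac.
The 12×6 boundary matrix has rank 6 and Smith normal form diag(1,1,1,1,1,1).

Now H_k = ker ∂_k / im ∂_{k+1}, so:

  H_0: rank C_0 − rank ∂_1 = 6 − 5 = 1, and the invariant factors of ∂_1 are all 1, so H_0 = Z.
  H_1: rank ker ∂_1 − rank ∂_2 = (12 − 5) − 6 = 1, and the invariant factors of ∂_2 are all 1, so H_1 = Z.
  H_2: rank ker ∂_2 − rank ∂_3 = (6 − 6) − 0 = 0, and there is no ∂_3, so H_2 = 0.

As a check, the Euler characteristic is 6 − 12 + 6 = 0, which agrees with 1 − 1 + 0 = 0.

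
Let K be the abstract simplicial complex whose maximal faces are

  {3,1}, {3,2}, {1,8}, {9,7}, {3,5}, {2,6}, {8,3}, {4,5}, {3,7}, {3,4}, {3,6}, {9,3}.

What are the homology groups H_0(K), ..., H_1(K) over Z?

H_0 ≅ Z,  H_1 ≅ Z^4.

Fix the vertex order 1 < 2 < 3 < 4 < 5 < 6 < 7 < 8 < 9 and write every simplex with vertices in increasing order. Then dim K = 1 and the simplices of K are:

  0-simplices (9): [1], [2], [3], [4], [5], [6], [7], [8], [9]
  1-simplices (12): [1,3], [1,8], [2,3], [2,6], [3,4], [3,5], [3,6], [3,7], [3,8], [3,9], [4,5], [7,9]

giving chain groups C_0 ≅ Z^9, C_1 ≅ Z^12.

Boundary ∂_1: C_1 → C_0 is given by ∂[p,q] = [q] − [p].
The resulting 9×12 matrix has rank 8, and its Smith normal form has invariant factors (1,1,1,1,1,1,1,1).

From H_k ≅ ker(∂_k) / im(∂_{k+1}) we obtain:

  H_0: rank C_0 − rank ∂_1 = 9 − 8 = 1, and the invariant factors of ∂_1 are all 1, so H_0 = Z.
  H_1: rank ker ∂_1 − rank ∂_2 = (12 − 8) − 0 = 4, and there is no ∂_2, so H_1 = Z^4.

As a check, the Euler characteristic is 9 − 12 = -3, which agrees with 1 − 4 = -3.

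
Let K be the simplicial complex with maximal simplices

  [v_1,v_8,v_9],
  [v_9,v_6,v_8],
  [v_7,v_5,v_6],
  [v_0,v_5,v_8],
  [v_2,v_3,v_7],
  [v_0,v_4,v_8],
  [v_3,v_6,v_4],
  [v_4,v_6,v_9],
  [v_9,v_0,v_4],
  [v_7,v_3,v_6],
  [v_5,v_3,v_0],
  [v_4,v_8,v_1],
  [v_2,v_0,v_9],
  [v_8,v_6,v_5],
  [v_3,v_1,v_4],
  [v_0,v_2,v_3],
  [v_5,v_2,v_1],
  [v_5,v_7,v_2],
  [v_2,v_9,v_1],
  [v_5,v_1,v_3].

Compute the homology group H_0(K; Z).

H_0 = Z.

Take the total order v_0 < v_1 < v_2 < v_3 < v_4 < v_5 < v_6 < v_7 < v_8 < v_9 on the vertex set. Then K (dimension 2) consists of the simplices:

  0-simplices (10): [v_0], [v_1], [v_2], [v_3], [v_4], [v_5], [v_6], [v_7], [v_8], [v_9]
  1-simplices (30): (30 of them)
  2-simplices (20): (20 of them)

giving chain groups C_0 ≅ Z^10, C_1 ≅ Z^30, C_2 ≅ Z^20.

The boundary map ∂_1: C_1 → C_0 maps an edge to its endpoints' difference, ∂[p,q] = q − p. For instance
  ∂[v_4,v_8] = [v_8] − [v_4].
This gives a 10×30 integer matrix of rank 9; reducing to Smith normal form yields diagonal entries (1,1,1,1,1,1,1,1,1).

The boundary map ∂_2: C_2 → C_1 maps a triangle to the signed sum of its edges. For instance
  ∂[v_0,v_2,v_9] = [v_2,v_9] − [v_0,v_9] + [v_0,v_2],
  ∂[v_4,v_6,v_9] = [v_6,v_9] − [v_4,v_9] + [v_4,v_6].
As a 30×20 matrix over Z this has rank 20, with invariant factors (1,1,1,1,1,1,1,1,1,1,1,1,1,1,1,1,1,1,1,2).

Reading off H_k = ker ∂_k / im ∂_{k+1}:

  H_0: rank C_0 − rank ∂_1 = 10 − 9 = 1, and the invariant factors of ∂_1 are all 1, so H_0 = Z.

(K is a triangulation of the Klein bottle.)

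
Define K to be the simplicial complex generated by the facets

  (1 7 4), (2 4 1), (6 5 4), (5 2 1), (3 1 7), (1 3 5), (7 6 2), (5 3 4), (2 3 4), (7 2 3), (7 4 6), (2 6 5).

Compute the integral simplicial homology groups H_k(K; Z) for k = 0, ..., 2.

We work with the vertex ordering 1 < 2 < 3 < 4 < 5 < 6 < 7. The simplices of K, each written with vertices in increasing order, are:

  0-simplices (7): [1], [2], [3], [4], [5], [6], [7]
  1-simplices (18): [1,2], [1,3], [1,4], [1,5], [1,7], [2,3], [2,4], [2,5], [2,6], [2,7], [3,4], [3,5], [3,7], [4,5], [4,6], [4,7], [5,6], [6,7]
  2-simplices (12): [1,2,4], [1,2,5], [1,3,5], [1,3,7], [1,4,7], [2,3,4], [2,3,7], [2,5,6], [2,6,7], [3,4,5], [4,5,6], [4,6,7]

Hence C_0 ≅ Z^7, C_1 ≅ Z^18, C_2 ≅ Z^12.

∂_1: C_1 → C_0 sends each edge [p,q] (with p < q) to q − p.
The 7×18 boundary matrix has rank 6 and Smith normal form diag(1,1,1,1,1,1).

Boundary ∂_2: C_2 → C_1 maps a triangle to the signed sum of its edges. For instance
  ∂[2,5,6] = [5,6] − [2,6] + [2,5],
  ∂[1,3,5] = [3,5] − [1,5] + [1,3].
This gives a 18×12 integer matrix of rank 12; reducing to Smith normal form yields diagonal entries (1,1,1,1,1,1,1,1,1,1,1,2).

Computing H_k = (kernel of ∂_k) / (image of ∂_{k+1}):

  H_0: rank C_0 − rank ∂_1 = 7 − 6 = 1, and the invariant factors of ∂_1 are all 1, so H_0 = Z.
  H_1: rank ker ∂_1 − rank ∂_2 = (18 − 6) − 12 = 0, and ∂_2 has invariant factor 2 > 1, so H_1 = Z/2Z.
  H_2: rank ker ∂_2 − rank ∂_3 = (12 − 12) − 0 = 0, and there is no ∂_3, so H_2 = 0.

(K is a triangulation of the real projective plane RP^2.)

H_0 ≅ Z,  H_1 ≅ Z/2Z,  H_2 = 0.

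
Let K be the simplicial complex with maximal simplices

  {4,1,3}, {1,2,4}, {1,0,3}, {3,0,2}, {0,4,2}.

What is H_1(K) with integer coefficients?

Order the vertices as 0 < 1 < 2 < 3 < 4. Listing each simplex with vertices in this order, K has dimension 2 with simplices:

  0-simplices (5): [0], [1], [2], [3], [4]
  1-simplices (10): [0,1], [0,2], [0,3], [0,4], [1,2], [1,3], [1,4], [2,3], [2,4], [3,4]
  2-simplices (5): [0,1,3], [0,2,3], [0,2,4], [1,2,4], [1,3,4]

Hence C_0 ≅ Z^5, C_1 ≅ Z^10, C_2 ≅ Z^5.

The boundary map ∂_1: C_1 → C_0 sends each edge [p,q] (with p < q) to q − p.
The resulting 5×10 matrix has rank 4, and its Smith normal form has invariant factors (1,1,1,1).

∂_2: C_2 → C_1 sends each 2-simplex [p,q,r] to [q,r] − [p,r] + [p,q]. For instance
  ∂[1,3,4] = [3,4] − [1,4] + [1,3],
  ∂[0,2,4] = [2,4] − [0,4] + [0,2].
The 10×5 boundary matrix has rank 5 and Smith normal form diag(1,1,1,1,1).

From H_k ≅ ker(∂_k) / im(∂_{k+1}) we obtain:

  H_1: rank ker ∂_1 − rank ∂_2 = (10 − 4) − 5 = 1, and the invariant factors of ∂_2 are all 1, so H_1 = Z.

(K is a triangulation of the Möbius band.)

H_1 ≅ Z.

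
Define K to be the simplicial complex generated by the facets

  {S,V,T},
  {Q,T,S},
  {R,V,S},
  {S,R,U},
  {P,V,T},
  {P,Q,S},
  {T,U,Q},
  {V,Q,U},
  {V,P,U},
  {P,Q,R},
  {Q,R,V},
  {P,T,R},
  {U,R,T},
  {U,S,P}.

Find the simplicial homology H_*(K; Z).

We work with the vertex ordering P < Q < R < S < T < U < V. The simplices of K, each written with vertices in increasing order, are:

  0-simplices (7): P, Q, R, S, T, U, V
  1-simplices (21): PQ, PR, PS, PT, PU, PV, QR, QS, QT, QU, QV, RS, RT, RU, RV, ST, SU, SV, TU, TV, UV
  2-simplices (14): PQR, PQS, PRT, PSU, PTV, PUV, QRV, QST, QTU, QUV, RSU, RSV, RTU, STV

so the chain groups are C_0 ≅ Z^7, C_1 ≅ Z^21, C_2 ≅ Z^14.

Boundary ∂_1: C_1 → C_0 sends each edge [p,q] (with p < q) to q − p. For instance
  ∂PU = U − P.
This gives a 7×21 integer matrix of rank 6; reducing to Smith normal form yields diagonal entries (1,1,1,1,1,1).

Boundary ∂_2: C_2 → C_1 acts by ∂[p,q,r] = [q,r] − [p,r] + [p,q]. For instance
  ∂PQR = QR − PR + PQ,
  ∂QRV = RV − QV + QR.
The 21×14 boundary matrix has rank 13 and Smith normal form diag(1,1,1,1,1,1,1,1,1,1,1,1,1).

Reading off H_k = ker ∂_k / im ∂_{k+1}:

  H_0: rank C_0 − rank ∂_1 = 7 − 6 = 1, and the invariant factors of ∂_1 are all 1, so H_0 ≅ Z.
  H_1: rank ker ∂_1 − rank ∂_2 = (21 − 6) − 13 = 2, and the invariant factors of ∂_2 are all 1, so H_1 ≅ Z^2.
  H_2: rank ker ∂_2 − rank ∂_3 = (14 − 13) − 0 = 1, and there is no ∂_3, so H_2 ≅ Z.

As a check, the Euler characteristic is 7 − 21 + 14 = 0, which agrees with 1 − 2 + 1 = 0.
(K is a triangulation of the torus T^2.)

H_0 = Z,  H_1 = Z^2,  H_2 = Z.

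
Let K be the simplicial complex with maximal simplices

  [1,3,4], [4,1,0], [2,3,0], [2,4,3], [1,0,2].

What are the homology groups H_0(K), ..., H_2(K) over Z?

H_0 ≅ Z,  H_1 ≅ Z,  H_2 = 0.

Fix the vertex order 0 < 1 < 2 < 3 < 4 and write every simplex with vertices in increasing order. Then dim K = 2 and the simplices of K are:

  0-simplices (5): [0], [1], [2], [3], [4]
  1-simplices (10): [0,1], [0,2], [0,3], [0,4], [1,2], [1,3], [1,4], [2,3], [2,4], [3,4]
  2-simplices (5): [0,1,2], [0,1,4], [0,2,3], [1,3,4], [2,3,4]

so the chain groups are C_0 ≅ Z^5, C_1 ≅ Z^10, C_2 ≅ Z^5.

∂_1: C_1 → C_0 maps an edge to its endpoints' difference, ∂[p,q] = q − p. For instance
  ∂[0,4] = [4] − [0].
The resulting 5×10 matrix has rank 4, and its Smith normal form has invariant factors (1,1,1,1).

The boundary map ∂_2: C_2 → C_1 sends each 2-simplex [p,q,r] to [q,r] − [p,r] + [p,q]. For instance
  ∂[1,3,4] = [3,4] − [1,4] + [1,3],
  ∂[0,1,4] = [1,4] − [0,4] + [0,1].
The 10×5 boundary matrix has rank 5 and Smith normal form diag(1,1,1,1,1).

Reading off H_k = ker ∂_k / im ∂_{k+1}:

  H_0: rank C_0 − rank ∂_1 = 5 − 4 = 1, and the invariant factors of ∂_1 are all 1, so H_0 = Z.
  H_1: rank ker ∂_1 − rank ∂_2 = (10 − 4) − 5 = 1, and the invariant factors of ∂_2 are all 1, so H_1 = Z.
  H_2: rank ker ∂_2 − rank ∂_3 = (5 − 5) − 0 = 0, and there is no ∂_3, so H_2 = 0.

As a check, the Euler characteristic is 5 − 10 + 5 = 0, which agrees with 1 − 1 + 0 = 0.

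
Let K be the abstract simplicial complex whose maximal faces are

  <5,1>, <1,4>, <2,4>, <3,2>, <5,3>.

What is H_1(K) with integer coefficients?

H_1 ≅ Z.

We work with the vertex ordering 1 < 2 < 3 < 4 < 5. The simplices of K, each written with vertices in increasing order, are:

  0-simplices (5): [1], [2], [3], [4], [5]
  1-simplices (5): [1,4], [1,5], [2,3], [2,4], [3,5]

giving chain groups C_0 ≅ Z^5, C_1 ≅ Z^5.

Boundary ∂_1: C_1 → C_0 sends each edge [p,q] (with p < q) to q − p.
The resulting 5×5 matrix has rank 4, and its Smith normal form has invariant factors (1,1,1,1).

Reading off H_k = ker ∂_k / im ∂_{k+1}:

  H_1: rank ker ∂_1 − rank ∂_2 = (5 − 4) − 0 = 1, and there is no ∂_2, so H_1 ≅ Z.

(K is a triangulation of the circle S^1.)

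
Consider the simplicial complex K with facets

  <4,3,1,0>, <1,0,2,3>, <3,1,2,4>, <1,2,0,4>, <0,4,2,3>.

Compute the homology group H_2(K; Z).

H_2 = 0.

Take the total order 0 < 1 < 2 < 3 < 4 on the vertex set. Then K (dimension 3) consists of the simplices:

  0-simplices (5): [0], [1], [2], [3], [4]
  1-simplices (10): [0,1], [0,2], [0,3], [0,4], [1,2], [1,3], [1,4], [2,3], [2,4], [3,4]
  2-simplices (10): [0,1,2], [0,1,3], [0,1,4], [0,2,3], [0,2,4], [0,3,4], [1,2,3], [1,2,4], [1,3,4], [2,3,4]
  3-simplices (5): [0,1,2,3], [0,1,2,4], [0,1,3,4], [0,2,3,4], [1,2,3,4]

giving chain groups C_0 ≅ Z^5, C_1 ≅ Z^10, C_2 ≅ Z^10, C_3 ≅ Z^5.

∂_1: C_1 → C_0 sends each edge [p,q] (with p < q) to q − p. For instance
  ∂[2,4] = [4] − [2].
As a 5×10 matrix over Z this has rank 4, with invariant factors (1,1,1,1).

∂_2: C_2 → C_1 acts by ∂[p,q,r] = [q,r] − [p,r] + [p,q]. For instance
  ∂[0,1,4] = [1,4] − [0,4] + [0,1],
  ∂[0,2,4] = [2,4] − [0,4] + [0,2].
The 10×10 boundary matrix has rank 6 and Smith normal form diag(1,1,1,1,1,1).

The boundary map ∂_3: C_3 → C_2 sends each 3-simplex σ to the alternating sum Σ_i (−1)^i (σ with its i-th vertex removed). For instance
  ∂[0,1,2,4] = [1,2,4] − [0,2,4] + [0,1,4] − [0,1,2],
  ∂[0,1,3,4] = [1,3,4] − [0,3,4] + [0,1,4] − [0,1,3].
The resulting 10×5 matrix has rank 4, and its Smith normal form has invariant factors (1,1,1,1).

Computing H_k = (kernel of ∂_k) / (image of ∂_{k+1}):

  H_2: rank ker ∂_2 − rank ∂_3 = (10 − 6) − 4 = 0, and the invariant factors of ∂_3 are all 1, so H_2 = 0.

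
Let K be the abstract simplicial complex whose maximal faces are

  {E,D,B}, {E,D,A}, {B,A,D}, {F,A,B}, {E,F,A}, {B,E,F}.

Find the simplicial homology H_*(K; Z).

Order the vertices as A < B < D < E < F. Listing each simplex with vertices in this order, K has dimension 2 with simplices:

  0-simplices (5): A, B, D, E, F
  1-simplices (9): AB, AD, AE, AF, BD, BE, BF, DE, EF
  2-simplices (6): ABD, ABF, ADE, AEF, BDE, BEF

giving chain groups C_0 ≅ Z^5, C_1 ≅ Z^9, C_2 ≅ Z^6.

∂_1: C_1 → C_0 sends each edge [p,q] (with p < q) to q − p.
As a 5×9 matrix over Z this has rank 4, with invariant factors (1,1,1,1).

∂_2: C_2 → C_1 sends each 2-simplex [p,q,r] to [q,r] − [p,r] + [p,q]. For instance
  ∂BEF = EF − BF + BE,
  ∂BDE = DE − BE + BD.
This gives a 9×6 integer matrix of rank 5; reducing to Smith normal form yields diagonal entries (1,1,1,1,1).

From H_k ≅ ker(∂_k) / im(∂_{k+1}) we obtain:

  H_0: rank C_0 − rank ∂_1 = 5 − 4 = 1, and the invariant factors of ∂_1 are all 1, so H_0 = Z.
  H_1: rank ker ∂_1 − rank ∂_2 = (9 − 4) − 5 = 0, and the invariant factors of ∂_2 are all 1, so H_1 = 0.
  H_2: rank ker ∂_2 − rank ∂_3 = (6 − 5) − 0 = 1, and there is no ∂_3, so H_2 = Z.

(K is a triangulation of the 2-sphere S^2.)

H_0 ≅ Z,  H_1 = 0,  H_2 ≅ Z.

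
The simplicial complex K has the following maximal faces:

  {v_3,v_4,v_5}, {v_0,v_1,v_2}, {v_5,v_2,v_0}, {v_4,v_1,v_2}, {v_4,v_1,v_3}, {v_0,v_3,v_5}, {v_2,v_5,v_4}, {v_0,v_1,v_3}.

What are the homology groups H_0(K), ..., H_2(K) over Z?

K has 6 vertices, 12 edges, 8 triangles.
rank ∂_0 = 0, rank ∂_1 = 5 ⇒ b_0 = 6 − 0 − 5 = 1; all invariant factors of ∂_1 are 1 so no torsion. So H_0 = Z.
rank ∂_1 = 5, rank ∂_2 = 7 ⇒ b_1 = 12 − 5 − 7 = 0; all invariant factors of ∂_2 are 1 so no torsion. So H_1 = 0.
rank ∂_2 = 7, rank ∂_3 = 0 ⇒ b_2 = 8 − 7 − 0 = 1. So H_2 = Z.

H_0 = Z,  H_1 = 0,  H_2 = Z.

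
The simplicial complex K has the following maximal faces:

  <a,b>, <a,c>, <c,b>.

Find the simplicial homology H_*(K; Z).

H_0 ≅ Z,  H_1 ≅ Z.

Fix the vertex order a < b < c and write every simplex with vertices in increasing order. Then dim K = 1 and the simplices of K are:

  0-simplices (3): a, b, c
  1-simplices (3): ab, ac, bc

Hence C_0 ≅ Z^3, C_1 ≅ Z^3.

∂_1: C_1 → C_0 sends each edge [p,q] (with p < q) to q − p.
The 3×3 boundary matrix has rank 2 and Smith normal form diag(1,1).

From H_k ≅ ker(∂_k) / im(∂_{k+1}) we obtain:

  H_0: rank C_0 − rank ∂_1 = 3 − 2 = 1, and the invariant factors of ∂_1 are all 1, so H_0 ≅ Z.
  H_1: rank ker ∂_1 − rank ∂_2 = (3 − 2) − 0 = 1, and there is no ∂_2, so H_1 ≅ Z.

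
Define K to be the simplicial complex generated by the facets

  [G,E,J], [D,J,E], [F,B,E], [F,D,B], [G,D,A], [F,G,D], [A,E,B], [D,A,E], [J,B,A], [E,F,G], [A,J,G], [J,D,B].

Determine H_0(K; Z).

H_0 = Z.

Fix the vertex order A < B < D < E < F < G < J and write every simplex with vertices in increasing order. Then dim K = 2 and the simplices of K are:

  0-simplices (7): A, B, D, E, F, G, J
  1-simplices (18): AB, AD, AE, AG, AJ, BD, BE, BF, BJ, DE, DF, DG, DJ, EF, EG, EJ, FG, GJ
  2-simplices (12): ABE, ABJ, ADE, ADG, AGJ, BDF, BDJ, BEF, DEJ, DFG, EFG, EGJ

so the chain groups are C_0 ≅ Z^7, C_1 ≅ Z^18, C_2 ≅ Z^12.

Boundary ∂_1: C_1 → C_0 maps an edge to its endpoints' difference, ∂[p,q] = q − p.
This gives a 7×18 integer matrix of rank 6; reducing to Smith normal form yields diagonal entries (1,1,1,1,1,1).

The boundary map ∂_2: C_2 → C_1 maps a triangle to the signed sum of its edges. For instance
  ∂ABJ = BJ − AJ + AB,
  ∂BEF = EF − BF + BE.
As a 18×12 matrix over Z this has rank 12, with invariant factors (1,1,1,1,1,1,1,1,1,1,1,2).

Computing H_k = (kernel of ∂_k) / (image of ∂_{k+1}):

  H_0: rank C_0 − rank ∂_1 = 7 − 6 = 1, and the invariant factors of ∂_1 are all 1, so H_0 = Z.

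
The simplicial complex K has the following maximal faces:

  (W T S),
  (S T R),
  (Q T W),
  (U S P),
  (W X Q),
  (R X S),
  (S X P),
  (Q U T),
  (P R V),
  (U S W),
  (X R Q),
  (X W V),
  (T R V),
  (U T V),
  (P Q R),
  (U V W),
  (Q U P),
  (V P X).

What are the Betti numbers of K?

b_0 = 1, b_1 = 1, b_2 = 0.

Take the total order P < Q < R < S < T < U < V < W < X on the vertex set. Then K (dimension 2) consists of the simplices:

  0-simplices (9): P, Q, R, S, T, U, V, W, X
  1-simplices (27): PQ, PR, PS, PU, PV, PX, QR, QT, QU, QW, QX, RS, RT, RV, RX, ST, SU, SW, SX, TU, TV, TW, UV, UW, VW, VX, WX
  2-simplices (18): PQR, PQU, PRV, PSU, PSX, PVX, QRX, QTU, QTW, QWX, RST, RSX, RTV, STW, SUW, TUV, UVW, VWX

so the chain groups are C_0 ≅ Z^9, C_1 ≅ Z^27, C_2 ≅ Z^18.

Boundary ∂_1: C_1 → C_0 maps an edge to its endpoints' difference, ∂[p,q] = q − p. For instance
  ∂PS = S − P.
The 9×27 boundary matrix has rank 8 and Smith normal form diag(1,1,1,1,1,1,1,1).

Boundary ∂_2: C_2 → C_1 sends each 2-simplex [p,q,r] to [q,r] − [p,r] + [p,q]. For instance
  ∂VWX = WX − VX + VW,
  ∂PSX = SX − PX + PS.
This gives a 27×18 integer matrix of rank 18; reducing to Smith normal form yields diagonal entries (1,1,1,1,1,1,1,1,1,1,1,1,1,1,1,1,1,2).

Now H_k = ker ∂_k / im ∂_{k+1}, so:

  H_0: rank C_0 − rank ∂_1 = 9 − 8 = 1, and the invariant factors of ∂_1 are all 1, so H_0 = Z.
  H_1: rank ker ∂_1 − rank ∂_2 = (27 − 8) − 18 = 1, and ∂_2 has invariant factor 2 > 1, so H_1 = Z ⊕ Z_2.
  H_2: rank ker ∂_2 − rank ∂_3 = (18 − 18) − 0 = 0, and there is no ∂_3, so H_2 = 0.

As a check, the Euler characteristic is 9 − 27 + 18 = 0, which agrees with 1 − 1 + 0 = 0.

Hence the Betti numbers are b_0 = 1, b_1 = 1, b_2 = 0.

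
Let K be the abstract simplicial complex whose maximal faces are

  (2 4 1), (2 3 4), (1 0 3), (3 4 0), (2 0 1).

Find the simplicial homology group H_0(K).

H_0 ≅ Z.

We work with the vertex ordering 0 < 1 < 2 < 3 < 4. The simplices of K, each written with vertices in increasing order, are:

  0-simplices (5): [0], [1], [2], [3], [4]
  1-simplices (10): [0,1], [0,2], [0,3], [0,4], [1,2], [1,3], [1,4], [2,3], [2,4], [3,4]
  2-simplices (5): [0,1,2], [0,1,3], [0,3,4], [1,2,4], [2,3,4]

Hence C_0 ≅ Z^5, C_1 ≅ Z^10, C_2 ≅ Z^5.

Boundary ∂_1: C_1 → C_0 is given by ∂[p,q] = [q] − [p].
As a 5×10 matrix over Z this has rank 4, with invariant factors (1,1,1,1).

The boundary map ∂_2: C_2 → C_1 maps a triangle to the signed sum of its edges. For instance
  ∂[0,3,4] = [3,4] − [0,4] + [0,3],
  ∂[2,3,4] = [3,4] − [2,4] + [2,3].
As a 10×5 matrix over Z this has rank 5, with invariant factors (1,1,1,1,1).

Computing H_k = (kernel of ∂_k) / (image of ∂_{k+1}):

  H_0: rank C_0 − rank ∂_1 = 5 − 4 = 1, and the invariant factors of ∂_1 are all 1, so H_0 ≅ Z.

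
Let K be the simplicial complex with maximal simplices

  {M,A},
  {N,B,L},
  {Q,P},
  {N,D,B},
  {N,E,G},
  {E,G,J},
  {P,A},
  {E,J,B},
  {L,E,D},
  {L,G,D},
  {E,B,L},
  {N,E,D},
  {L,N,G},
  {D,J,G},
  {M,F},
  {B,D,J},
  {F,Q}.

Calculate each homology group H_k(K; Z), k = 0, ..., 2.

H_0 = Z^2,  H_1 = Z ⊕ Z/2Z,  H_2 = 0.

K has 12 vertices, 23 edges, 12 triangles.
rank ∂_0 = 0, rank ∂_1 = 10 ⇒ b_0 = 12 − 0 − 10 = 2; all invariant factors of ∂_1 are 1 so no torsion. So H_0 = Z^2.
rank ∂_1 = 10, rank ∂_2 = 12 ⇒ b_1 = 23 − 10 − 12 = 1; ∂_2 has invariant factor(s) [2] giving torsion. So H_1 = Z ⊕ Z/2Z.
rank ∂_2 = 12, rank ∂_3 = 0 ⇒ b_2 = 12 − 12 − 0 = 0. So H_2 = 0.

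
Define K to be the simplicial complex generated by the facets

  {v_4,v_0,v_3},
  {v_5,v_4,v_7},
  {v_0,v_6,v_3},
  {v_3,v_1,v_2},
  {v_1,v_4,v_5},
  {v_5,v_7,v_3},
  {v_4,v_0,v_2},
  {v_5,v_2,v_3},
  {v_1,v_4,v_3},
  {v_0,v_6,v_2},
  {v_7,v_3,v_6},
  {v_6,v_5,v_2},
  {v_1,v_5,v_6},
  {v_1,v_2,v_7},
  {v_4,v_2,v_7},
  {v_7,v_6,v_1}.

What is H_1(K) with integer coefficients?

We work with the vertex ordering v_0 < v_1 < v_2 < v_3 < v_4 < v_5 < v_6 < v_7. The simplices of K, each written with vertices in increasing order, are:

  0-simplices (8): [v_0], [v_1], [v_2], [v_3], [v_4], [v_5], [v_6], [v_7]
  1-simplices (24): (24 of them)
  2-simplices (16): (16 of them)

so the chain groups are C_0 ≅ Z^8, C_1 ≅ Z^24, C_2 ≅ Z^16.

∂_1: C_1 → C_0 sends each edge [p,q] (with p < q) to q − p.
The 8×24 boundary matrix has rank 7 and Smith normal form diag(1,1,1,1,1,1,1).

∂_2: C_2 → C_1 sends each 2-simplex [p,q,r] to [q,r] − [p,r] + [p,q]. For instance
  ∂[v_4,v_5,v_7] = [v_5,v_7] − [v_4,v_7] + [v_4,v_5],
  ∂[v_2,v_5,v_6] = [v_5,v_6] − [v_2,v_6] + [v_2,v_5].
The 24×16 boundary matrix has rank 15 and Smith normal form diag(1,1,1,1,1,1,1,1,1,1,1,1,1,1,1).

Now H_k = ker ∂_k / im ∂_{k+1}, so:

  H_1: rank ker ∂_1 − rank ∂_2 = (24 − 7) − 15 = 2, and the invariant factors of ∂_2 are all 1, so H_1 = Z^2.

(K is a triangulation of the torus T^2.)

H_1 = Z^2.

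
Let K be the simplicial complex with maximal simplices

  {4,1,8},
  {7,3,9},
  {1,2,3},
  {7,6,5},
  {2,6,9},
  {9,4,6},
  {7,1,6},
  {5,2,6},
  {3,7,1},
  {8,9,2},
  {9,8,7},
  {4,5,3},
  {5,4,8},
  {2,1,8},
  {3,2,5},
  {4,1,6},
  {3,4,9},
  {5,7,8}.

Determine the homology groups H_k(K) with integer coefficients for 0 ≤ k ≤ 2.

H_0 = Z,  H_1 = Z^2,  H_2 = Z.

Order the vertices as 1 < 2 < 3 < 4 < 5 < 6 < 7 < 8 < 9. Listing each simplex with vertices in this order, K has dimension 2 with simplices:

  0-simplices (9): [1], [2], [3], [4], [5], [6], [7], [8], [9]
  1-simplices (27): (27 of them)
  2-simplices (18): [1,2,3], [1,2,8], [1,3,7], [1,4,6], [1,4,8], [1,6,7], [2,3,5], [2,5,6], [2,6,9], [2,8,9], [3,4,5], [3,4,9], [3,7,9], [4,5,8], [4,6,9], [5,6,7], [5,7,8], [7,8,9]

so the chain groups are C_0 ≅ Z^9, C_1 ≅ Z^27, C_2 ≅ Z^18.

The boundary map ∂_1: C_1 → C_0 sends each edge [p,q] (with p < q) to q − p. For instance
  ∂[4,6] = [6] − [4].
This gives a 9×27 integer matrix of rank 8; reducing to Smith normal form yields diagonal entries (1,1,1,1,1,1,1,1).

∂_2: C_2 → C_1 maps a triangle to the signed sum of its edges. For instance
  ∂[2,8,9] = [8,9] − [2,9] + [2,8],
  ∂[5,6,7] = [6,7] − [5,7] + [5,6].
The 27×18 boundary matrix has rank 17 and Smith normal form diag(1,1,1,1,1,1,1,1,1,1,1,1,1,1,1,1,1).

From H_k ≅ ker(∂_k) / im(∂_{k+1}) we obtain:

  H_0: rank C_0 − rank ∂_1 = 9 − 8 = 1, and the invariant factors of ∂_1 are all 1, so H_0 = Z.
  H_1: rank ker ∂_1 − rank ∂_2 = (27 − 8) − 17 = 2, and the invariant factors of ∂_2 are all 1, so H_1 = Z^2.
  H_2: rank ker ∂_2 − rank ∂_3 = (18 − 17) − 0 = 1, and there is no ∂_3, so H_2 = Z.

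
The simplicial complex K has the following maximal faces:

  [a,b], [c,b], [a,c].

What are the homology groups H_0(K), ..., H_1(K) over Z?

We work with the vertex ordering a < b < c. The simplices of K, each written with vertices in increasing order, are:

  0-simplices (3): a, b, c
  1-simplices (3): ab, ac, bc

giving chain groups C_0 ≅ Z^3, C_1 ≅ Z^3.

Boundary ∂_1: C_1 → C_0 sends each edge [p,q] (with p < q) to q − p.
The 3×3 boundary matrix has rank 2 and Smith normal form diag(1,1).

Reading off H_k = ker ∂_k / im ∂_{k+1}:

  H_0: rank C_0 − rank ∂_1 = 3 − 2 = 1, and the invariant factors of ∂_1 are all 1, so H_0 ≅ Z.
  H_1: rank ker ∂_1 − rank ∂_2 = (3 − 2) − 0 = 1, and there is no ∂_2, so H_1 ≅ Z.

As a check, the Euler characteristic is 3 − 3 = 0, which agrees with 1 − 1 = 0.
(K is a triangulation of the circle S^1.)

H_0 = Z,  H_1 = Z.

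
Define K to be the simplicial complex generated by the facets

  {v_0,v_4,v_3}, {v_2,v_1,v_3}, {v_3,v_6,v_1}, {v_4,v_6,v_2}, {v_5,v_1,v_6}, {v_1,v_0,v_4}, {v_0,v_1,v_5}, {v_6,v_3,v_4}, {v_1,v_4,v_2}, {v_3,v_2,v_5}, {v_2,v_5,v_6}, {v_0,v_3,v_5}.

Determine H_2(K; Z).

We work with the vertex ordering v_0 < v_1 < v_2 < v_3 < v_4 < v_5 < v_6. The simplices of K, each written with vertices in increasing order, are:

  0-simplices (7): [v_0], [v_1], [v_2], [v_3], [v_4], [v_5], [v_6]
  1-simplices (18): (18 of them)
  2-simplices (12): (12 of them)

so the chain groups are C_0 ≅ Z^7, C_1 ≅ Z^18, C_2 ≅ Z^12.

Boundary ∂_1: C_1 → C_0 is given by ∂[p,q] = [q] − [p]. For instance
  ∂[v_0,v_4] = [v_4] − [v_0].
As a 7×18 matrix over Z this has rank 6, with invariant factors (1,1,1,1,1,1).

Boundary ∂_2: C_2 → C_1 acts by ∂[p,q,r] = [q,r] − [p,r] + [p,q]. For instance
  ∂[v_0,v_3,v_5] = [v_3,v_5] − [v_0,v_5] + [v_0,v_3],
  ∂[v_2,v_5,v_6] = [v_5,v_6] − [v_2,v_6] + [v_2,v_5].
The 18×12 boundary matrix has rank 12 and Smith normal form diag(1,1,1,1,1,1,1,1,1,1,1,2).

Now H_k = ker ∂_k / im ∂_{k+1}, so:

  H_2: rank ker ∂_2 − rank ∂_3 = (12 − 12) − 0 = 0, and there is no ∂_3, so H_2 = 0.

H_2 ≅ 0.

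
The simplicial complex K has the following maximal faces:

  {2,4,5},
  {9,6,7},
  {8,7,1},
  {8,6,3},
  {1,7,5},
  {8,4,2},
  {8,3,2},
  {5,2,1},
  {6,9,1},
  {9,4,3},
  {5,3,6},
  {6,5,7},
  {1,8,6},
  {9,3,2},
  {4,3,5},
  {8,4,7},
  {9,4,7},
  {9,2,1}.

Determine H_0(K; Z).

H_0 ≅ Z.

Take the total order 1 < 2 < 3 < 4 < 5 < 6 < 7 < 8 < 9 on the vertex set. Then K (dimension 2) consists of the simplices:

  0-simplices (9): [1], [2], [3], [4], [5], [6], [7], [8], [9]
  1-simplices (27): (27 of them)
  2-simplices (18): [1,2,5], [1,2,9], [1,5,7], [1,6,8], [1,6,9], [1,7,8], [2,3,8], [2,3,9], [2,4,5], [2,4,8], [3,4,5], [3,4,9], [3,5,6], [3,6,8], [4,7,8], [4,7,9], [5,6,7], [6,7,9]

so the chain groups are C_0 ≅ Z^9, C_1 ≅ Z^27, C_2 ≅ Z^18.

Boundary ∂_1: C_1 → C_0 is given by ∂[p,q] = [q] − [p].
The resulting 9×27 matrix has rank 8, and its Smith normal form has invariant factors (1,1,1,1,1,1,1,1).

Boundary ∂_2: C_2 → C_1 sends each 2-simplex [p,q,r] to [q,r] − [p,r] + [p,q]. For instance
  ∂[1,2,5] = [2,5] − [1,5] + [1,2],
  ∂[1,6,9] = [6,9] − [1,9] + [1,6].
As a 27×18 matrix over Z this has rank 18, with invariant factors (1,1,1,1,1,1,1,1,1,1,1,1,1,1,1,1,1,2).

From H_k ≅ ker(∂_k) / im(∂_{k+1}) we obtain:

  H_0: rank C_0 − rank ∂_1 = 9 − 8 = 1, and the invariant factors of ∂_1 are all 1, so H_0 ≅ Z.

(K is a triangulation of the Klein bottle.)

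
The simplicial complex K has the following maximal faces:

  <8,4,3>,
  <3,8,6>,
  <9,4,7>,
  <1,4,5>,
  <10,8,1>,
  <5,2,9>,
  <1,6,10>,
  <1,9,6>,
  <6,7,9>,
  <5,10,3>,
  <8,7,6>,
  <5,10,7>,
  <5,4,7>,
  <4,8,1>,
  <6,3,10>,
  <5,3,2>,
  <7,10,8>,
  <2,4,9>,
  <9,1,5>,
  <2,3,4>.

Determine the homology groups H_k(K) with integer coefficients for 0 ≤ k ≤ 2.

We work with the vertex ordering 1 < 2 < 3 < 4 < 5 < 6 < 7 < 8 < 9 < 10. The simplices of K, each written with vertices in increasing order, are:

  0-simplices (10): [1], [2], [3], [4], [5], [6], [7], [8], [9], [10]
  1-simplices (30): (30 of them)
  2-simplices (20): (20 of them)

Hence C_0 ≅ Z^10, C_1 ≅ Z^30, C_2 ≅ Z^20.

The boundary map ∂_1: C_1 → C_0 maps an edge to its endpoints' difference, ∂[p,q] = q − p.
The resulting 10×30 matrix has rank 9, and its Smith normal form has invariant factors (1,1,1,1,1,1,1,1,1).

The boundary map ∂_2: C_2 → C_1 maps a triangle to the signed sum of its edges. For instance
  ∂[3,4,8] = [4,8] − [3,8] + [3,4],
  ∂[7,8,10] = [8,10] − [7,10] + [7,8].
This gives a 30×20 integer matrix of rank 20; reducing to Smith normal form yields diagonal entries (1,1,1,1,1,1,1,1,1,1,1,1,1,1,1,1,1,1,1,2).

Computing H_k = (kernel of ∂_k) / (image of ∂_{k+1}):

  H_0: rank C_0 − rank ∂_1 = 10 − 9 = 1, and the invariant factors of ∂_1 are all 1, so H_0 ≅ Z.
  H_1: rank ker ∂_1 − rank ∂_2 = (30 − 9) − 20 = 1, and ∂_2 has invariant factor 2 > 1, so H_1 ≅ Z ⊕ Z/2.
  H_2: rank ker ∂_2 − rank ∂_3 = (20 − 20) − 0 = 0, and there is no ∂_3, so H_2 ≅ 0.

As a check, the Euler characteristic is 10 − 30 + 20 = 0, which agrees with 1 − 1 + 0 = 0.

H_0 ≅ Z,  H_1 ≅ Z ⊕ Z/2,  H_2 = 0.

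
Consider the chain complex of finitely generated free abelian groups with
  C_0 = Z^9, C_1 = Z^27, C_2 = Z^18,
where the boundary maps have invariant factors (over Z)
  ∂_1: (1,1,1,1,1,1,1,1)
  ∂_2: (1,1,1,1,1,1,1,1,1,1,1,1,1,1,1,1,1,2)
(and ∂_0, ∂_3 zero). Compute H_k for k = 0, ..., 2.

H_0: b_0 = 9 − 0 − 8 = 1; torsion from ∂_1 factors > 1: none. So H_0 = Z.
H_1: b_1 = 27 − 8 − 18 = 1; torsion from ∂_2 factors > 1: [2]. So H_1 = Z ⊕ Z/2Z.
H_2: b_2 = 18 − 18 − 0 = 0; torsion from ∂_3 factors > 1: none. So H_2 = 0.

H_0 = Z,  H_1 = Z ⊕ Z/2Z,  H_2 = 0.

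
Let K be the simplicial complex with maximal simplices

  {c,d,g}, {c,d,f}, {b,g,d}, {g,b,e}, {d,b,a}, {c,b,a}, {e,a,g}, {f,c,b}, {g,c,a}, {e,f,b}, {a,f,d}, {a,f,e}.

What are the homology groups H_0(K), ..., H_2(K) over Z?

H_0 ≅ Z,  H_1 ≅ Z_2,  H_2 = 0.

Order the vertices as a < b < c < d < e < f < g. Listing each simplex with vertices in this order, K has dimension 2 with simplices:

  0-simplices (7): a, b, c, d, e, f, g
  1-simplices (18): ab, ac, ad, ae, af, ag, bc, bd, be, bf, bg, cd, cf, cg, df, dg, ef, eg
  2-simplices (12): abc, abd, acg, adf, aef, aeg, bcf, bdg, bef, beg, cdf, cdg

giving chain groups C_0 ≅ Z^7, C_1 ≅ Z^18, C_2 ≅ Z^12.

Boundary ∂_1: C_1 → C_0 is given by ∂[p,q] = [q] − [p]. For instance
  ∂cd = d − c.
This gives a 7×18 integer matrix of rank 6; reducing to Smith normal form yields diagonal entries (1,1,1,1,1,1).

∂_2: C_2 → C_1 maps a triangle to the signed sum of its edges. For instance
  ∂cdf = df − cf + cd,
  ∂aeg = eg − ag + ae.
The resulting 18×12 matrix has rank 12, and its Smith normal form has invariant factors (1,1,1,1,1,1,1,1,1,1,1,2).

Computing H_k = (kernel of ∂_k) / (image of ∂_{k+1}):

  H_0: rank C_0 − rank ∂_1 = 7 − 6 = 1, and the invariant factors of ∂_1 are all 1, so H_0 = Z.
  H_1: rank ker ∂_1 − rank ∂_2 = (18 − 6) − 12 = 0, and ∂_2 has invariant factor 2 > 1, so H_1 = Z_2.
  H_2: rank ker ∂_2 − rank ∂_3 = (12 − 12) − 0 = 0, and there is no ∂_3, so H_2 = 0.

(K is a triangulation of the real projective plane RP^2.)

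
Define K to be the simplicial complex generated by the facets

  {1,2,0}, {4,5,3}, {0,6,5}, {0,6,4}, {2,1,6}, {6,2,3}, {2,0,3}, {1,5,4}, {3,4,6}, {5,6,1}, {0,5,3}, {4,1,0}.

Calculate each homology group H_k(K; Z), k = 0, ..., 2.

H_0 ≅ Z,  H_1 ≅ Z/2,  H_2 = 0.

K has 7 vertices, 18 edges, 12 triangles.
rank ∂_0 = 0, rank ∂_1 = 6 ⇒ b_0 = 7 − 0 − 6 = 1; all invariant factors of ∂_1 are 1 so no torsion. So H_0 ≅ Z.
rank ∂_1 = 6, rank ∂_2 = 12 ⇒ b_1 = 18 − 6 − 12 = 0; ∂_2 has invariant factor(s) [2] giving torsion. So H_1 ≅ Z/2.
rank ∂_2 = 12, rank ∂_3 = 0 ⇒ b_2 = 12 − 12 − 0 = 0. So H_2 ≅ 0.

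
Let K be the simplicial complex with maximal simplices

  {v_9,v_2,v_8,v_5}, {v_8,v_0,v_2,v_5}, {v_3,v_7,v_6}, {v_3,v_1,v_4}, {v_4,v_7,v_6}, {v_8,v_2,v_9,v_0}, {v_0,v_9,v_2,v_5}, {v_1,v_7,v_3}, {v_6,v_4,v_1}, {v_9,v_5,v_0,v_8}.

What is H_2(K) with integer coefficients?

H_2 = 0.

Fix the vertex order v_0 < v_1 < v_2 < v_3 < v_4 < v_5 < v_6 < v_7 < v_8 < v_9 and write every simplex with vertices in increasing order. Then dim K = 3 and the simplices of K are:

  0-simplices (10): [v_0], [v_1], [v_2], [v_3], [v_4], [v_5], [v_6], [v_7], [v_8], [v_9]
  1-simplices (20): (20 of them)
  2-simplices (15): (15 of them)
  3-simplices (5): [v_0,v_2,v_5,v_8], [v_0,v_2,v_5,v_9], [v_0,v_2,v_8,v_9], [v_0,v_5,v_8,v_9], [v_2,v_5,v_8,v_9]

giving chain groups C_0 ≅ Z^10, C_1 ≅ Z^20, C_2 ≅ Z^15, C_3 ≅ Z^5.

∂_1: C_1 → C_0 maps an edge to its endpoints' difference, ∂[p,q] = q − p.
The 10×20 boundary matrix has rank 8 and Smith normal form diag(1,1,1,1,1,1,1,1).

Boundary ∂_2: C_2 → C_1 maps a triangle to the signed sum of its edges. For instance
  ∂[v_3,v_6,v_7] = [v_6,v_7] − [v_3,v_7] + [v_3,v_6],
  ∂[v_0,v_5,v_9] = [v_5,v_9] − [v_0,v_9] + [v_0,v_5].
The resulting 20×15 matrix has rank 11, and its Smith normal form has invariant factors (1,1,1,1,1,1,1,1,1,1,1).

∂_3: C_3 → C_2 sends each 3-simplex σ to the alternating sum Σ_i (−1)^i (σ with its i-th vertex removed). For instance
  ∂[v_0,v_5,v_8,v_9] = [v_5,v_8,v_9] − [v_0,v_8,v_9] + [v_0,v_5,v_9] − [v_0,v_5,v_8],
  ∂[v_0,v_2,v_5,v_8] = [v_2,v_5,v_8] − [v_0,v_5,v_8] + [v_0,v_2,v_8] − [v_0,v_2,v_5].
As a 15×5 matrix over Z this has rank 4, with invariant factors (1,1,1,1).

From H_k ≅ ker(∂_k) / im(∂_{k+1}) we obtain:

  H_2: rank ker ∂_2 − rank ∂_3 = (15 − 11) − 4 = 0, and the invariant factors of ∂_3 are all 1, so H_2 ≅ 0.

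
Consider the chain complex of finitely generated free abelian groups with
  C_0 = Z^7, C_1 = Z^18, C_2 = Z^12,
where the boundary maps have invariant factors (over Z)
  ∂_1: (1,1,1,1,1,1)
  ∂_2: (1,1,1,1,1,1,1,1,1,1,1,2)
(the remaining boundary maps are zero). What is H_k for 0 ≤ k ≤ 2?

H_0: b_0 = 7 − 0 − 6 = 1; torsion from ∂_1 factors > 1: none. So H_0 ≅ Z.
H_1: b_1 = 18 − 6 − 12 = 0; torsion from ∂_2 factors > 1: [2]. So H_1 ≅ Z/2.
H_2: b_2 = 12 − 12 − 0 = 0; torsion from ∂_3 factors > 1: none. So H_2 ≅ 0.

H_0 ≅ Z,  H_1 ≅ Z/2,  H_2 = 0.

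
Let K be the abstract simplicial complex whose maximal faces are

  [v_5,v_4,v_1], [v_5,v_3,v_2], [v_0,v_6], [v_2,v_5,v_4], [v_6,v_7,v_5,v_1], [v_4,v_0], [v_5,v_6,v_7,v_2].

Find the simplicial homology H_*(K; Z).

H_0 ≅ Z,  H_1 ≅ Z,  H_2 = 0,  H_3 = 0.

We work with the vertex ordering v_0 < v_1 < v_2 < v_3 < v_4 < v_5 < v_6 < v_7. The simplices of K, each written with vertices in increasing order, are:

  0-simplices (8): [v_0], [v_1], [v_2], [v_3], [v_4], [v_5], [v_6], [v_7]
  1-simplices (16): (16 of them)
  2-simplices (10): [v_1,v_4,v_5], [v_1,v_5,v_6], [v_1,v_5,v_7], [v_1,v_6,v_7], [v_2,v_3,v_5], [v_2,v_4,v_5], [v_2,v_5,v_6], [v_2,v_5,v_7], [v_2,v_6,v_7], [v_5,v_6,v_7]
  3-simplices (2): [v_1,v_5,v_6,v_7], [v_2,v_5,v_6,v_7]

Hence C_0 ≅ Z^8, C_1 ≅ Z^16, C_2 ≅ Z^10, C_3 ≅ Z^2.

∂_1: C_1 → C_0 maps an edge to its endpoints' difference, ∂[p,q] = q − p.
As a 8×16 matrix over Z this has rank 7, with invariant factors (1,1,1,1,1,1,1).

The boundary map ∂_2: C_2 → C_1 acts by ∂[p,q,r] = [q,r] − [p,r] + [p,q]. For instance
  ∂[v_2,v_3,v_5] = [v_3,v_5] − [v_2,v_5] + [v_2,v_3],
  ∂[v_1,v_6,v_7] = [v_6,v_7] − [v_1,v_7] + [v_1,v_6].
As a 16×10 matrix over Z this has rank 8, with invariant factors (1,1,1,1,1,1,1,1).

The boundary map ∂_3: C_3 → C_2 sends each 3-simplex σ to the alternating sum Σ_i (−1)^i (σ with its i-th vertex removed). For instance
  ∂[v_1,v_5,v_6,v_7] = [v_5,v_6,v_7] − [v_1,v_6,v_7] + [v_1,v_5,v_7] − [v_1,v_5,v_6],
  ∂[v_2,v_5,v_6,v_7] = [v_5,v_6,v_7] − [v_2,v_6,v_7] + [v_2,v_5,v_7] − [v_2,v_5,v_6].
This gives a 10×2 integer matrix of rank 2; reducing to Smith normal form yields diagonal entries (1,1).

From H_k ≅ ker(∂_k) / im(∂_{k+1}) we obtain:

  H_0: rank C_0 − rank ∂_1 = 8 − 7 = 1, and the invariant factors of ∂_1 are all 1, so H_0 = Z.
  H_1: rank ker ∂_1 − rank ∂_2 = (16 − 7) − 8 = 1, and the invariant factors of ∂_2 are all 1, so H_1 = Z.
  H_2: rank ker ∂_2 − rank ∂_3 = (10 − 8) − 2 = 0, and the invariant factors of ∂_3 are all 1, so H_2 = 0.
  H_3: rank ker ∂_3 − rank ∂_4 = (2 − 2) − 0 = 0, and there is no ∂_4, so H_3 = 0.

As a check, the Euler characteristic is 8 − 16 + 10 − 2 = 0, which agrees with 1 − 1 + 0 − 0 = 0.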